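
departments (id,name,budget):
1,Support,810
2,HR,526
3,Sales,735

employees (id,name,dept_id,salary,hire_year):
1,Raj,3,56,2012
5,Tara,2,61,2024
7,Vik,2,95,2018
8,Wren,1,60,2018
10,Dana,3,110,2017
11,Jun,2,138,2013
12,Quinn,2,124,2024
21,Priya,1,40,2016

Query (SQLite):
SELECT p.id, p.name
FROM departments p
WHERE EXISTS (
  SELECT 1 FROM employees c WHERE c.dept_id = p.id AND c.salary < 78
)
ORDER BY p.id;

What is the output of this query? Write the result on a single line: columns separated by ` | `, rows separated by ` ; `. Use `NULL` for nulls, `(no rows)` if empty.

1 | Support ; 2 | HR ; 3 | Sales

For each departments row, check whether any employees with matching dept_id has salary < 78.
Keep rows where that is true.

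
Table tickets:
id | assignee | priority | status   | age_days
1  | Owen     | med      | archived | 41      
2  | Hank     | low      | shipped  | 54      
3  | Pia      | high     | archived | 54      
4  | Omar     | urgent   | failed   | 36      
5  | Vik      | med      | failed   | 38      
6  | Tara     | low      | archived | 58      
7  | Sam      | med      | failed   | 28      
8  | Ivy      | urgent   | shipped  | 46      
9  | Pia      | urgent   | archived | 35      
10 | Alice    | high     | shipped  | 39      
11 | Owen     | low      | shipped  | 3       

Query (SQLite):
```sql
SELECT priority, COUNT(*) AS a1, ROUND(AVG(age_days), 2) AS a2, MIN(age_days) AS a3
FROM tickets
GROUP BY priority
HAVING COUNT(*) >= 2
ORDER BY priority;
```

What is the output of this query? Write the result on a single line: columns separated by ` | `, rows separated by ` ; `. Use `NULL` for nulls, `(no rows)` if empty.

high | 2 | 46.5 | 39 ; low | 3 | 38.33 | 3 ; med | 3 | 35.67 | 28 ; urgent | 3 | 39 | 35

Group tickets by priority.
Per group compute: COUNT(*), ROUND(AVG(age_days), 2), MIN(age_days).
HAVING: drop groups with fewer than 2 rows.
  high: ids {3, 10} → COUNT(*)=2, ROUND(AVG(age_days), 2)=46.5, MIN(age_days)=39
  low: ids {2, 6, 11} → COUNT(*)=3, ROUND(AVG(age_days), 2)=38.33, MIN(age_days)=3
  med: ids {1, 5, 7} → COUNT(*)=3, ROUND(AVG(age_days), 2)=35.67, MIN(age_days)=28
  urgent: ids {4, 8, 9} → COUNT(*)=3, ROUND(AVG(age_days), 2)=39, MIN(age_days)=35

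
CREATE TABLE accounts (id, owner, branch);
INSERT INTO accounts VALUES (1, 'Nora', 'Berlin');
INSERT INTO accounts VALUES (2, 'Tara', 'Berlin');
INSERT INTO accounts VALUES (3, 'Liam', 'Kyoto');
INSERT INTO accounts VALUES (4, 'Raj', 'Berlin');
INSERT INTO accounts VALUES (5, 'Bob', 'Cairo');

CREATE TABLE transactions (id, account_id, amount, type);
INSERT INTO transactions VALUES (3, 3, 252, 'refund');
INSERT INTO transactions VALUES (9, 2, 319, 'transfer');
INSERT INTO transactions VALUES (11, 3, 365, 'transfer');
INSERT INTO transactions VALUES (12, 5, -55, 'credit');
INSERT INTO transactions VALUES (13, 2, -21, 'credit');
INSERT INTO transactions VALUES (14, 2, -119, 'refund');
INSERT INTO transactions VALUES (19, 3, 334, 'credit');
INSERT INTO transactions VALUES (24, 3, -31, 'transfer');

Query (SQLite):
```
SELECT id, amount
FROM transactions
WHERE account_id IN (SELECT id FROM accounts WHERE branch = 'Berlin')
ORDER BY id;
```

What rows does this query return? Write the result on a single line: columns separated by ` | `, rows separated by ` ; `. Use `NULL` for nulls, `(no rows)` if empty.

Inner query: accounts.id where branch = 'Berlin'.
Outer: keep transactions rows whose account_id is in that set.
Inner query → {1, 2, 4}

9 | 319 ; 13 | -21 ; 14 | -119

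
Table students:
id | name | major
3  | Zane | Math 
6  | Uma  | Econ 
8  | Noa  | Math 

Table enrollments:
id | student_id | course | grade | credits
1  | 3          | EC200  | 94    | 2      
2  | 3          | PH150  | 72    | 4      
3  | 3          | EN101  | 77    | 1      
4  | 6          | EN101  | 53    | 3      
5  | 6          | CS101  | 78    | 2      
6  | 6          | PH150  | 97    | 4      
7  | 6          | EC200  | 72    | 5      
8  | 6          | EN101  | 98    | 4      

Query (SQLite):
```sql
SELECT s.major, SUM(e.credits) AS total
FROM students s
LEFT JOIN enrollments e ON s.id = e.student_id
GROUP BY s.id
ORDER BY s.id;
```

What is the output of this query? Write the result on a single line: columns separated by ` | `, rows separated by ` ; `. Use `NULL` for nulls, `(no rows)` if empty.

Math | 7 ; Econ | 18 ; Math | NULL

LEFT JOIN keeps every students row; unmatched ones get NULL for enrollments columns.
Group by students.id and compute SUM(e.credits). SUM over an all-NULL group is NULL.
  3: ids {1, 2, 3} → SUM(e.credits)=7
  6: ids {4, 5, 6, 7, 8} → SUM(e.credits)=18
  8: ids {—} → SUM(e.credits)=NULL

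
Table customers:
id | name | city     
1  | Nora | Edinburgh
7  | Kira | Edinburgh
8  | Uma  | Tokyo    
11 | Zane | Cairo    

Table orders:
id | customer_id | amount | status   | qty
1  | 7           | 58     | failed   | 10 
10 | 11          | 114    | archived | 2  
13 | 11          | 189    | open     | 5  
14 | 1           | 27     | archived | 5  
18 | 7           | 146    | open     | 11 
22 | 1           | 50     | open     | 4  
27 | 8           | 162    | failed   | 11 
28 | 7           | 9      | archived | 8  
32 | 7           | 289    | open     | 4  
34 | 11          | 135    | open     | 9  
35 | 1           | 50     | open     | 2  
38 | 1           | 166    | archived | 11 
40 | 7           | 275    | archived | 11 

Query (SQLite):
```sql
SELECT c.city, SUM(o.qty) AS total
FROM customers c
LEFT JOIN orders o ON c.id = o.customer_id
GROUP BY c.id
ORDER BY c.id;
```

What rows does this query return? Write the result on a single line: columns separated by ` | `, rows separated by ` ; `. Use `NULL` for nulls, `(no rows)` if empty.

LEFT JOIN keeps every customers row; unmatched ones get NULL for orders columns.
Group by customers.id and compute SUM(o.qty). SUM over an all-NULL group is NULL.
  1: ids {14, 22, 35, 38} → SUM(o.qty)=22
  7: ids {1, 18, 28, 32, 40} → SUM(o.qty)=44
  8: ids {27} → SUM(o.qty)=11
  11: ids {10, 13, 34} → SUM(o.qty)=16

Edinburgh | 22 ; Edinburgh | 44 ; Tokyo | 11 ; Cairo | 16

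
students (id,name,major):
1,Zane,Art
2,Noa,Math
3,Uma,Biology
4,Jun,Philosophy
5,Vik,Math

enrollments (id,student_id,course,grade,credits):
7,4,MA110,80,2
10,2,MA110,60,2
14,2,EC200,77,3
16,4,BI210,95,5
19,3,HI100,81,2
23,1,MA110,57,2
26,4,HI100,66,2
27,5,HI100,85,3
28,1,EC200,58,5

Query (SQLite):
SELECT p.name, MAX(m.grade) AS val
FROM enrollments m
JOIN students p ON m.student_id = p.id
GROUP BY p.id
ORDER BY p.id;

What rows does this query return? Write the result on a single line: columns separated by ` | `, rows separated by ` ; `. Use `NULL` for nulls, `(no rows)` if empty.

Zane | 58 ; Noa | 77 ; Uma | 81 ; Jun | 95 ; Vik | 85

Join each enrollments row to its students via student_id.
Group joined rows by students.id; compute MAX(m.grade) per group.
  1: ids {23, 28} → MAX(m.grade)=58
  2: ids {10, 14} → MAX(m.grade)=77
  3: ids {19} → MAX(m.grade)=81
  4: ids {7, 16, 26} → MAX(m.grade)=95
  5: ids {27} → MAX(m.grade)=85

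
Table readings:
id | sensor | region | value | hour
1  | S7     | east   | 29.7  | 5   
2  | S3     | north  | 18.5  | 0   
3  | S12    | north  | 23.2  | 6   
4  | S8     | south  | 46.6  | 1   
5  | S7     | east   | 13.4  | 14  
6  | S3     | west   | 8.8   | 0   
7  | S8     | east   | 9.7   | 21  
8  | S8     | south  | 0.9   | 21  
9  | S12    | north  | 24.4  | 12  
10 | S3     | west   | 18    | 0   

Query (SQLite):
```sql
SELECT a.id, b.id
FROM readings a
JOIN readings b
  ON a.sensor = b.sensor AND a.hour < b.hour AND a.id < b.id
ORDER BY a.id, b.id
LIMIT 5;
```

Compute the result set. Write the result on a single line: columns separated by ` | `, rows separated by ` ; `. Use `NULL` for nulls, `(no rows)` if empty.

1 | 5 ; 3 | 9 ; 4 | 7 ; 4 | 8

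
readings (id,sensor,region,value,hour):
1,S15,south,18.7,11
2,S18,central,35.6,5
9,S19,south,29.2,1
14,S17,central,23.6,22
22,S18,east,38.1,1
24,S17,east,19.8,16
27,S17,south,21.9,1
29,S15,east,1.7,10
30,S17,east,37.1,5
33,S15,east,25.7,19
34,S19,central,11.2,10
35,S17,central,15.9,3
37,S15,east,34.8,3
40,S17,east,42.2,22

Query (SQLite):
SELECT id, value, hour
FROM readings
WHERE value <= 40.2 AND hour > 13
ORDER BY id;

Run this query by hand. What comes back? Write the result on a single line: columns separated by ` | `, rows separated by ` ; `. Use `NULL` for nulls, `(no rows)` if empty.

14 | 23.6 | 22 ; 24 | 19.8 | 16 ; 33 | 25.7 | 19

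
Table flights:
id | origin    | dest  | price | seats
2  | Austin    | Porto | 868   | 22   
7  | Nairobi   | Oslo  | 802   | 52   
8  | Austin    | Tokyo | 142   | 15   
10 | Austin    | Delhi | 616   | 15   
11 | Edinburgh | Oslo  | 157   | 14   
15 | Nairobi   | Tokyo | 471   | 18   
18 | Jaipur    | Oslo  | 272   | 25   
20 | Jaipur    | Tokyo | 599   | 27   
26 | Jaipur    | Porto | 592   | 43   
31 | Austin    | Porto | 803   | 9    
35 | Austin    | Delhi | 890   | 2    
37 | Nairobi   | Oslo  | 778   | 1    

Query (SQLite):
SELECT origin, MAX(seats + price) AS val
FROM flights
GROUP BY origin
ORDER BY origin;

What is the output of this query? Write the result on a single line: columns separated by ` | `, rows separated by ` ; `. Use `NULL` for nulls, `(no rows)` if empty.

Austin | 892 ; Edinburgh | 171 ; Jaipur | 635 ; Nairobi | 854

For each row compute seats + price.
Group by origin; take MAX of the expression per group.
  Austin: ids {2, 8, 10, 31, 35} → MAX(seats + price)=892
  Edinburgh: ids {11} → MAX(seats + price)=171
  Jaipur: ids {18, 20, 26} → MAX(seats + price)=635
  Nairobi: ids {7, 15, 37} → MAX(seats + price)=854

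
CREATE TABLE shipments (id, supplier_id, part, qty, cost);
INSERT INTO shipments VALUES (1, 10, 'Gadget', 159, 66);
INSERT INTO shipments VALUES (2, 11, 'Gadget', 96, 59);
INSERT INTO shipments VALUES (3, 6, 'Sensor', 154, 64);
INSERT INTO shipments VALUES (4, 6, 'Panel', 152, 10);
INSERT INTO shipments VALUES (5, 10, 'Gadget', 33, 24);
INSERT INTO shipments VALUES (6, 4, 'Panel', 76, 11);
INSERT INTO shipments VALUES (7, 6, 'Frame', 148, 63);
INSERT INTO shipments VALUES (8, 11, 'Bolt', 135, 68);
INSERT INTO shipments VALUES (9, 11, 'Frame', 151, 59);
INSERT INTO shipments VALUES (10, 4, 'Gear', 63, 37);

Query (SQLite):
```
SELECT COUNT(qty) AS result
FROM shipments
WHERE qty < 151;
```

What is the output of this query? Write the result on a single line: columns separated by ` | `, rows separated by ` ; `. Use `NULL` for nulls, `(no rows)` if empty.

6

Rows where qty < 151 → qty values: [96, 33, 76, 148, 135, 63].
COUNT(qty) counts non-NULL values → 6.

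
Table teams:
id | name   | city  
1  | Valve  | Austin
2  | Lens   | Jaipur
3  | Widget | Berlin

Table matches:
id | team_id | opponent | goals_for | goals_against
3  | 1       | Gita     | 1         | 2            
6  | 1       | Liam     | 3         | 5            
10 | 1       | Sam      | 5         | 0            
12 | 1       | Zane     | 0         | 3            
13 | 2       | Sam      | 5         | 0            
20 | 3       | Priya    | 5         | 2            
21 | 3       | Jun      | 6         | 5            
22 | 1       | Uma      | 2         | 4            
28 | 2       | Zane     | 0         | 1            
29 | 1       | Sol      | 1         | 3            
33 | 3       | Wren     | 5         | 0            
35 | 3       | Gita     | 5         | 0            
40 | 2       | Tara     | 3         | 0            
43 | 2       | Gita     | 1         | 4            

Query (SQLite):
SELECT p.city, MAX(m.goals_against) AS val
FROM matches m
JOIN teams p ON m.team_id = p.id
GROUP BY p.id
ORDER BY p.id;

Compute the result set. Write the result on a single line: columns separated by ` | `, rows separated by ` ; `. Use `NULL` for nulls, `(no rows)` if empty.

Join each matches row to its teams via team_id.
Group joined rows by teams.id; compute MAX(m.goals_against) per group.
  1: ids {3, 6, 10, 12, 22, 29} → MAX(m.goals_against)=5
  2: ids {13, 28, 40, 43} → MAX(m.goals_against)=4
  3: ids {20, 21, 33, 35} → MAX(m.goals_against)=5

Austin | 5 ; Jaipur | 4 ; Berlin | 5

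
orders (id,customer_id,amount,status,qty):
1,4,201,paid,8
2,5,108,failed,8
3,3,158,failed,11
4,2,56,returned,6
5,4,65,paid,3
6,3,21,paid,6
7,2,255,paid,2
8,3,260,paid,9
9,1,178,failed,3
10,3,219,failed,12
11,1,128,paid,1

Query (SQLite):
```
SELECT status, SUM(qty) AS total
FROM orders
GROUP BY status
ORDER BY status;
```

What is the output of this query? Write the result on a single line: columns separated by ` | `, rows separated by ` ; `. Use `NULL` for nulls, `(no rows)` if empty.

Partition orders by status; compute SUM(qty) within each group.
  failed: ids {2, 3, 9, 10} → SUM(qty)=34
  paid: ids {1, 5, 6, 7, 8, 11} → SUM(qty)=29
  returned: ids {4} → SUM(qty)=6

failed | 34 ; paid | 29 ; returned | 6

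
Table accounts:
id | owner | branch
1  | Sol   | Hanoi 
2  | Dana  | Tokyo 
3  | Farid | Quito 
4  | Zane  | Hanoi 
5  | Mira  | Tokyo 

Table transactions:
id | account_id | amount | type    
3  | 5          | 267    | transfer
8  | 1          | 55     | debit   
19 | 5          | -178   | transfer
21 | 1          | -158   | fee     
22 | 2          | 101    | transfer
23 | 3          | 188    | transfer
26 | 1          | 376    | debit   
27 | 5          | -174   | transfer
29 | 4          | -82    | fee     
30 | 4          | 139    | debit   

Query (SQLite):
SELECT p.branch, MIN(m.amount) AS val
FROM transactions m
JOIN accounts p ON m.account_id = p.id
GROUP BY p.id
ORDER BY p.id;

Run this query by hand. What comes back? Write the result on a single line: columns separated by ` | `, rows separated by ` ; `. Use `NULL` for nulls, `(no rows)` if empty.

Hanoi | -158 ; Tokyo | 101 ; Quito | 188 ; Hanoi | -82 ; Tokyo | -178

Join each transactions row to its accounts via account_id.
Group joined rows by accounts.id; compute MIN(m.amount) per group.
  1: ids {8, 21, 26} → MIN(m.amount)=-158
  2: ids {22} → MIN(m.amount)=101
  3: ids {23} → MIN(m.amount)=188
  4: ids {29, 30} → MIN(m.amount)=-82
  5: ids {3, 19, 27} → MIN(m.amount)=-178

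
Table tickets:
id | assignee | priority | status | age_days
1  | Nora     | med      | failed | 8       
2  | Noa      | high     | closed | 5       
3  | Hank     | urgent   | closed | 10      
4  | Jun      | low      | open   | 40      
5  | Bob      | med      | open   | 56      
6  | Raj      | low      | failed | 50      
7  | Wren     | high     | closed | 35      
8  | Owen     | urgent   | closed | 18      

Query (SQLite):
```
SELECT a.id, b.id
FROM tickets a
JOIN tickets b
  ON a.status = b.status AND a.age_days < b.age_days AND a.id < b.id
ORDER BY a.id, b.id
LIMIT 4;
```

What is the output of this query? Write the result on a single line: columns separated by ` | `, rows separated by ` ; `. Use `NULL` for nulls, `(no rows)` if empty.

Pairs (a,b) with same status, a.age_days < b.age_days, a.id < b.id.
status groups: closed:{2,3,7,8} failed:{1,6} open:{4,5}
Ordered by (a.id, b.id); first 4.

1 | 6 ; 2 | 3 ; 2 | 7 ; 2 | 8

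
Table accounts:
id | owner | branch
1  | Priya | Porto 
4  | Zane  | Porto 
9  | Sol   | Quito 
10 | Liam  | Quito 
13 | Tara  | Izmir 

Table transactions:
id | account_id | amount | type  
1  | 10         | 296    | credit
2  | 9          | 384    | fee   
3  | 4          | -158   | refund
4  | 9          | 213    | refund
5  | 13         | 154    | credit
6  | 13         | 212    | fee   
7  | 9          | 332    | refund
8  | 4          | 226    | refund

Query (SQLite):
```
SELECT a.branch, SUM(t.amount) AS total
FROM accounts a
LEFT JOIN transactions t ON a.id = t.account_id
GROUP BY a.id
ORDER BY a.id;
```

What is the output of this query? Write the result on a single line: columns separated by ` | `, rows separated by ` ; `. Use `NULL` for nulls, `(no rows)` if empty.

LEFT JOIN keeps every accounts row; unmatched ones get NULL for transactions columns.
Group by accounts.id and compute SUM(t.amount). SUM over an all-NULL group is NULL.
  1: ids {—} → SUM(t.amount)=NULL
  4: ids {3, 8} → SUM(t.amount)=68
  9: ids {2, 4, 7} → SUM(t.amount)=929
  10: ids {1} → SUM(t.amount)=296
  13: ids {5, 6} → SUM(t.amount)=366

Porto | NULL ; Porto | 68 ; Quito | 929 ; Quito | 296 ; Izmir | 366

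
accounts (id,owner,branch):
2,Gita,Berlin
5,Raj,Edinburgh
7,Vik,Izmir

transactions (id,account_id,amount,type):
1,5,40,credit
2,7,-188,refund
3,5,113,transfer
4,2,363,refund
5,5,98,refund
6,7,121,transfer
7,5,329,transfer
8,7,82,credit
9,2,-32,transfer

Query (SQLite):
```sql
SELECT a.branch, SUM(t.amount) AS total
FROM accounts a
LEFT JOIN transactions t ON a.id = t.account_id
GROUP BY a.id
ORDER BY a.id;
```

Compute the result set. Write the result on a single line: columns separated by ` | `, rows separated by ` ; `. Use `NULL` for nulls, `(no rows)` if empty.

LEFT JOIN keeps every accounts row; unmatched ones get NULL for transactions columns.
Group by accounts.id and compute SUM(t.amount). SUM over an all-NULL group is NULL.
  2: ids {4, 9} → SUM(t.amount)=331
  5: ids {1, 3, 5, 7} → SUM(t.amount)=580
  7: ids {2, 6, 8} → SUM(t.amount)=15

Berlin | 331 ; Edinburgh | 580 ; Izmir | 15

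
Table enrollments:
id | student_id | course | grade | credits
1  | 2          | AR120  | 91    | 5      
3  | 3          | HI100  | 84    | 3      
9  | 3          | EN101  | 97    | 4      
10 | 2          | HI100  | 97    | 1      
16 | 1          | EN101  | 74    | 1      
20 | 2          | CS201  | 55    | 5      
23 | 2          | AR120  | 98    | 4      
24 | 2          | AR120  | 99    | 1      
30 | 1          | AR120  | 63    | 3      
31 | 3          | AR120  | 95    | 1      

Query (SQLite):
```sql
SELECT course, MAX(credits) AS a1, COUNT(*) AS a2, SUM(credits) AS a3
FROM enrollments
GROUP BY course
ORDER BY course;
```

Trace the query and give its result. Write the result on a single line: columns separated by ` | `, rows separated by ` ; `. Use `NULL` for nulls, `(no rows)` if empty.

Group enrollments by course.
Per group compute: MAX(credits), COUNT(*), SUM(credits).
  AR120: ids {1, 23, 24, 30, 31} → MAX(credits)=5, COUNT(*)=5, SUM(credits)=14
  CS201: ids {20} → MAX(credits)=5, COUNT(*)=1, SUM(credits)=5
  EN101: ids {9, 16} → MAX(credits)=4, COUNT(*)=2, SUM(credits)=5
  HI100: ids {3, 10} → MAX(credits)=3, COUNT(*)=2, SUM(credits)=4

AR120 | 5 | 5 | 14 ; CS201 | 5 | 1 | 5 ; EN101 | 4 | 2 | 5 ; HI100 | 3 | 2 | 4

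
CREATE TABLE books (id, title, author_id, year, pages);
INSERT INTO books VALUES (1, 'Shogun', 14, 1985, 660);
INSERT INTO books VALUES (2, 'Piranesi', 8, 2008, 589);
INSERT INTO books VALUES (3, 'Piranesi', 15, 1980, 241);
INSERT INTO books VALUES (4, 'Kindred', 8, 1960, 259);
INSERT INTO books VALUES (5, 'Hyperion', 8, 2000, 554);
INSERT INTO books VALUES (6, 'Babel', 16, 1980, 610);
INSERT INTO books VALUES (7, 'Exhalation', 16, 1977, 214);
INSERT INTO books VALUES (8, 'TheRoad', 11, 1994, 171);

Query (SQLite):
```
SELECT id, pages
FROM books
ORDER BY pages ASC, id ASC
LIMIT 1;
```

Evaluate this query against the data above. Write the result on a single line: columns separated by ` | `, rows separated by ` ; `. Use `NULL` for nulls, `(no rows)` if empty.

8 | 171

Sort by pages asc, tiebreak id asc: (171, id=8), (214, id=7), (241, id=3), (259, id=4) …. Take first 1.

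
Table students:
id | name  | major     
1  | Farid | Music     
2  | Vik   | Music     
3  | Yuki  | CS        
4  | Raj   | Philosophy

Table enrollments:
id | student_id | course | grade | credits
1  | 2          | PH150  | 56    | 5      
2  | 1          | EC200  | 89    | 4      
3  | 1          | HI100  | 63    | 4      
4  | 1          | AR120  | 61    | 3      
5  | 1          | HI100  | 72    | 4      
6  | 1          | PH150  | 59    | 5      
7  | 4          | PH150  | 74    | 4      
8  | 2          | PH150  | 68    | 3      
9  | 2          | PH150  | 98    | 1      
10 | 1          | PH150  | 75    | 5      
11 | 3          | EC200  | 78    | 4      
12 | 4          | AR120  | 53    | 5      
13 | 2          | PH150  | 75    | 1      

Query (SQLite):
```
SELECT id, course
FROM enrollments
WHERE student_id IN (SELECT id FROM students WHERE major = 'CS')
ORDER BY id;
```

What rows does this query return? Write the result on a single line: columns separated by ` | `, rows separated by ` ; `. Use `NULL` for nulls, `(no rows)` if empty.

11 | EC200

Inner query: students.id where major = 'CS'.
Outer: keep enrollments rows whose student_id is in that set.
Inner query → {3}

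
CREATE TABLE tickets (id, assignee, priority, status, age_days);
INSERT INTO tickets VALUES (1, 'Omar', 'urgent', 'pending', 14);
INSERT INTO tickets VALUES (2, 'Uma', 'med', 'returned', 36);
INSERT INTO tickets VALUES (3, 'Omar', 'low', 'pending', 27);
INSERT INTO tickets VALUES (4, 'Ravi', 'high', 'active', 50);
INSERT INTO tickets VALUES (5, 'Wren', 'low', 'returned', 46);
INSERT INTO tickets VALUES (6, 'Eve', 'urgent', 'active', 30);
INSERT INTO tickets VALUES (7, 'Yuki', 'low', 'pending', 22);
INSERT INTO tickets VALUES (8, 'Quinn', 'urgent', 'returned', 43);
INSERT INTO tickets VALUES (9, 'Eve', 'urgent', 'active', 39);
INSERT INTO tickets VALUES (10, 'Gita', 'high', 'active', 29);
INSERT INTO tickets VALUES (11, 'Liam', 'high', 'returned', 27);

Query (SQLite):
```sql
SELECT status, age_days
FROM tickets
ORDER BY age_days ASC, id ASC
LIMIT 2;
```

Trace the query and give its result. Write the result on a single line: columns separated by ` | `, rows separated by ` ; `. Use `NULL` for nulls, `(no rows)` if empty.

pending | 14 ; pending | 22

Sort by age_days asc, tiebreak id asc: (14, id=1), (22, id=7), (27, id=3), (27, id=11), (29, id=10) …. Take first 2.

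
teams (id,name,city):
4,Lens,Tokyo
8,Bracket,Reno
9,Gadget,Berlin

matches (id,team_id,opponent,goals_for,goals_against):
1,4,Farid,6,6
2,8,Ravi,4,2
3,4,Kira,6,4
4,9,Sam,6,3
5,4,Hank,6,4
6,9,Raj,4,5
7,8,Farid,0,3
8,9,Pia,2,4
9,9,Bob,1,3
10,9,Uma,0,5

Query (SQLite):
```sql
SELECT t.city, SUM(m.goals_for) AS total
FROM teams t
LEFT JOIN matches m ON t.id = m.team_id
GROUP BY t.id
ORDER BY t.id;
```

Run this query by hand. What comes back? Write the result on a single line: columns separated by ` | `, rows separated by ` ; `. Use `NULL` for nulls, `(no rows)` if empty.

Tokyo | 18 ; Reno | 4 ; Berlin | 13

LEFT JOIN keeps every teams row; unmatched ones get NULL for matches columns.
Group by teams.id and compute SUM(m.goals_for). SUM over an all-NULL group is NULL.
  4: ids {1, 3, 5} → SUM(m.goals_for)=18
  8: ids {2, 7} → SUM(m.goals_for)=4
  9: ids {4, 6, 8, 9, 10} → SUM(m.goals_for)=13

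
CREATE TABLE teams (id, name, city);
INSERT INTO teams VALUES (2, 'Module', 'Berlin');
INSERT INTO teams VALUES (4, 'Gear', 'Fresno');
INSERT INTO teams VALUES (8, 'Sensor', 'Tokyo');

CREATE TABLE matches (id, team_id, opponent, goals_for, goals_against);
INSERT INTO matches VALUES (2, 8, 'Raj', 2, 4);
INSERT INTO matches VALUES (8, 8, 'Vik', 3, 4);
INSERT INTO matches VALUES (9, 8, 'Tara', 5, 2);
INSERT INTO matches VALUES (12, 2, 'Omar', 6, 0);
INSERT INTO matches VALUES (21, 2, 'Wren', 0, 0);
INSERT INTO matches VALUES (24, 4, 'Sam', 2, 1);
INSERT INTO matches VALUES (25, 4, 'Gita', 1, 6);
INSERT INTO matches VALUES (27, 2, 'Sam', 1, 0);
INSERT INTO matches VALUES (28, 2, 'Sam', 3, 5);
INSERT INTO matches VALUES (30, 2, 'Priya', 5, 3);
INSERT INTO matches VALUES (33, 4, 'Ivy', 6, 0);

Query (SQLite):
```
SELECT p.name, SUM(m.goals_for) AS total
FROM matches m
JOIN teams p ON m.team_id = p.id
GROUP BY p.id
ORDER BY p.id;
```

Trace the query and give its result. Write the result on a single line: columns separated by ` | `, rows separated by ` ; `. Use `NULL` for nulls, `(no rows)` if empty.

Join each matches row to its teams via team_id.
Group joined rows by teams.id; compute SUM(m.goals_for) per group.
  2: ids {12, 21, 27, 28, 30} → SUM(m.goals_for)=15
  4: ids {24, 25, 33} → SUM(m.goals_for)=9
  8: ids {2, 8, 9} → SUM(m.goals_for)=10

Module | 15 ; Gear | 9 ; Sensor | 10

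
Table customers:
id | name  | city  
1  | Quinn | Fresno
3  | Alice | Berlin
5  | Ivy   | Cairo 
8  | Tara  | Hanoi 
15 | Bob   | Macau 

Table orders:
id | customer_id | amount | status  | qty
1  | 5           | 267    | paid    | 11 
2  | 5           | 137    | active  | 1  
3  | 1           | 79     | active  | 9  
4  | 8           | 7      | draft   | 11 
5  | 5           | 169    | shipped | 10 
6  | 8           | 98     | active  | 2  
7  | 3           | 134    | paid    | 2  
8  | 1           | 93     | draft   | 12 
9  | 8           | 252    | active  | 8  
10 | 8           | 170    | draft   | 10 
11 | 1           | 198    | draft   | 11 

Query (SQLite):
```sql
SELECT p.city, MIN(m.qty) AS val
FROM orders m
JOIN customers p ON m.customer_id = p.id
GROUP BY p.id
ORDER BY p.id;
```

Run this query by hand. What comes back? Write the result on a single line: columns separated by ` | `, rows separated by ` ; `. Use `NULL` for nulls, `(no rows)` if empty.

Fresno | 9 ; Berlin | 2 ; Cairo | 1 ; Hanoi | 2

Join each orders row to its customers via customer_id.
Group joined rows by customers.id; compute MIN(m.qty) per group.
  1: ids {3, 8, 11} → MIN(m.qty)=9
  3: ids {7} → MIN(m.qty)=2
  5: ids {1, 2, 5} → MIN(m.qty)=1
  8: ids {4, 6, 9, 10} → MIN(m.qty)=2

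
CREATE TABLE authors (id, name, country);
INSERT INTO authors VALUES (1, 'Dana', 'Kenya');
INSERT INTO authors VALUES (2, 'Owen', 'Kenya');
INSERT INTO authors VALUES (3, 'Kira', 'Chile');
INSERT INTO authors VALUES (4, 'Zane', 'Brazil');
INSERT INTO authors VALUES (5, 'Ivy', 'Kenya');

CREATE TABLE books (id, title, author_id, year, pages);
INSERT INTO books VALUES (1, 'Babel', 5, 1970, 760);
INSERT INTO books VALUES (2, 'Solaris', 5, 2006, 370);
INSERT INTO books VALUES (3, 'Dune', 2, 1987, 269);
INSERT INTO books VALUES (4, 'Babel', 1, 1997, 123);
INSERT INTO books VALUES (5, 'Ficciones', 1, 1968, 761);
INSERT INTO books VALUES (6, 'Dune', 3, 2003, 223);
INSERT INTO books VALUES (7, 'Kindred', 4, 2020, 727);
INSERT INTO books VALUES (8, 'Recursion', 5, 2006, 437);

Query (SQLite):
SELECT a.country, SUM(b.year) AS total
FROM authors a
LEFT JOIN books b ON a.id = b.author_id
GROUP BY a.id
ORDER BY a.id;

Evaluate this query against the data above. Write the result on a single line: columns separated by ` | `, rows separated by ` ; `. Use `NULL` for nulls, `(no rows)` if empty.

LEFT JOIN keeps every authors row; unmatched ones get NULL for books columns.
Group by authors.id and compute SUM(b.year). SUM over an all-NULL group is NULL.
  1: ids {4, 5} → SUM(b.year)=3965
  2: ids {3} → SUM(b.year)=1987
  3: ids {6} → SUM(b.year)=2003
  4: ids {7} → SUM(b.year)=2020
  5: ids {1, 2, 8} → SUM(b.year)=5982

Kenya | 3965 ; Kenya | 1987 ; Chile | 2003 ; Brazil | 2020 ; Kenya | 5982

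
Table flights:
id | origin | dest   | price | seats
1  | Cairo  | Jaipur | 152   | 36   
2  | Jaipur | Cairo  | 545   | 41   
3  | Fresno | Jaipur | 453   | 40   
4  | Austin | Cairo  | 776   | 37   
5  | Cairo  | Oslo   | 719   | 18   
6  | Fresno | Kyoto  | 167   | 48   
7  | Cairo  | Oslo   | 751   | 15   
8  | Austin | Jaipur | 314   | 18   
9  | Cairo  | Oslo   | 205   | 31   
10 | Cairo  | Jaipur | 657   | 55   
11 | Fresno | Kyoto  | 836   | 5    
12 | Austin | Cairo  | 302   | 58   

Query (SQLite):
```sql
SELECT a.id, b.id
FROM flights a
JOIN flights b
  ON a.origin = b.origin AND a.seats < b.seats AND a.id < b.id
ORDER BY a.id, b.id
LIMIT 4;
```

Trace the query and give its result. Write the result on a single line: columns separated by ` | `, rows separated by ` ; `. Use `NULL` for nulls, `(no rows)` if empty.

Pairs (a,b) with same origin, a.seats < b.seats, a.id < b.id.
origin groups: Austin:{4,8,12} Cairo:{1,5,7,9,10} Fresno:{3,6,11} Jaipur:{2}
Ordered by (a.id, b.id); first 4.

1 | 10 ; 3 | 6 ; 4 | 12 ; 5 | 9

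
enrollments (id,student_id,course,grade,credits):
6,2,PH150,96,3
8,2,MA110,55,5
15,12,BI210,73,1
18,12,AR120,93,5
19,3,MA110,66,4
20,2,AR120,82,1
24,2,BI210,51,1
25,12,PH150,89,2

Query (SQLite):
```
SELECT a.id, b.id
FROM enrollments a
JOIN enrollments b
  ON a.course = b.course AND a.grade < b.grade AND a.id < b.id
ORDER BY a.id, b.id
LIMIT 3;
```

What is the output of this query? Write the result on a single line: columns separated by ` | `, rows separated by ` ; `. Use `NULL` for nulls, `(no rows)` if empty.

8 | 19

Pairs (a,b) with same course, a.grade < b.grade, a.id < b.id.
course groups: AR120:{18,20} BI210:{15,24} MA110:{8,19} PH150:{6,25}
Ordered by (a.id, b.id); first 3.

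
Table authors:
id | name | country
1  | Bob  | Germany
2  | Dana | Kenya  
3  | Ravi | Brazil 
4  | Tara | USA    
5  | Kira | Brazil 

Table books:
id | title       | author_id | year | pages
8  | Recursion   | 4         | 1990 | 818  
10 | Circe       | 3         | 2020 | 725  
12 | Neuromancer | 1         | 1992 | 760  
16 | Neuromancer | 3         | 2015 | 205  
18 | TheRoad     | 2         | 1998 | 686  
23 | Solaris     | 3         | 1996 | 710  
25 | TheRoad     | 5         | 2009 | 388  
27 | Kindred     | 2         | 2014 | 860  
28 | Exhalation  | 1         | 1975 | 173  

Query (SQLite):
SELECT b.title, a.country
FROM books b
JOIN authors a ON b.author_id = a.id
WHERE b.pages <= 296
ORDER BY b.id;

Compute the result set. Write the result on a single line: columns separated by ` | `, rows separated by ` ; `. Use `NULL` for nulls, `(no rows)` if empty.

Each books row matches the authors row where author_id = authors.id.
Then keep rows with b.pages <= 296.

Neuromancer | Brazil ; Exhalation | Germany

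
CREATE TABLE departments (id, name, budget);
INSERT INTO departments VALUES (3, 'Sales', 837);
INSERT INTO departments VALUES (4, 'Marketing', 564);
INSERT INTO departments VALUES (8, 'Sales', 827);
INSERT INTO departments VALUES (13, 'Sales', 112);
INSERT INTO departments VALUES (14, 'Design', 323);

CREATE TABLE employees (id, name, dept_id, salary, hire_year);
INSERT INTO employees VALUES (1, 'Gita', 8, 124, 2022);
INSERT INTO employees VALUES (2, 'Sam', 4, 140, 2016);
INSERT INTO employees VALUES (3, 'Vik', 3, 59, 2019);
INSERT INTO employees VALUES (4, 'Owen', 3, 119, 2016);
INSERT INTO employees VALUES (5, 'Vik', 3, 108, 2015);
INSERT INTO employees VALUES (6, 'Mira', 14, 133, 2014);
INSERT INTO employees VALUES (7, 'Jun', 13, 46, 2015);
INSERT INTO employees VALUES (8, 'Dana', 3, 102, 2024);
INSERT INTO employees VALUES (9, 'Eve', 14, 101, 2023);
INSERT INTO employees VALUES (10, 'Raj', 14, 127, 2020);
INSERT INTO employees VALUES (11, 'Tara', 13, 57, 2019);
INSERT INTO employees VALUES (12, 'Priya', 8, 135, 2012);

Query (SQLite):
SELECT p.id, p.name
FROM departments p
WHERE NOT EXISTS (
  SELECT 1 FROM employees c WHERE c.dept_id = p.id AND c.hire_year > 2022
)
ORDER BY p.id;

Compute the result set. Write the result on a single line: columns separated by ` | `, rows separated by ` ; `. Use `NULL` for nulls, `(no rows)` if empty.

4 | Marketing ; 8 | Sales ; 13 | Sales

For each departments row, check whether any employees with matching dept_id has hire_year > 2022.
Keep rows where that is false.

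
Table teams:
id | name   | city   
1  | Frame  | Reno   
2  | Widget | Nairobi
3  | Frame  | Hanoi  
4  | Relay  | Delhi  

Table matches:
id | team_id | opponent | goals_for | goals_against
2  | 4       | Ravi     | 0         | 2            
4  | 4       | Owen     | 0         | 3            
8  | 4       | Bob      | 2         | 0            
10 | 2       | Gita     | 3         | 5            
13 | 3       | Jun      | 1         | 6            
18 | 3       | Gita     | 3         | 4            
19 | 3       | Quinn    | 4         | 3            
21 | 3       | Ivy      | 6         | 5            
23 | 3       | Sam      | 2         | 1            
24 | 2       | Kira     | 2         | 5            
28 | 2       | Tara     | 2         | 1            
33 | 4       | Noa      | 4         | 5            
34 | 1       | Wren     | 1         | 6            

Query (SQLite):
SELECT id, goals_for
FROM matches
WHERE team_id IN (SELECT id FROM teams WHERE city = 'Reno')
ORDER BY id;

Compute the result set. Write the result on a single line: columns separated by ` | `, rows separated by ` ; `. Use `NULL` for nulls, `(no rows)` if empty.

34 | 1

Inner query: teams.id where city = 'Reno'.
Outer: keep matches rows whose team_id is in that set.
Inner query → {1}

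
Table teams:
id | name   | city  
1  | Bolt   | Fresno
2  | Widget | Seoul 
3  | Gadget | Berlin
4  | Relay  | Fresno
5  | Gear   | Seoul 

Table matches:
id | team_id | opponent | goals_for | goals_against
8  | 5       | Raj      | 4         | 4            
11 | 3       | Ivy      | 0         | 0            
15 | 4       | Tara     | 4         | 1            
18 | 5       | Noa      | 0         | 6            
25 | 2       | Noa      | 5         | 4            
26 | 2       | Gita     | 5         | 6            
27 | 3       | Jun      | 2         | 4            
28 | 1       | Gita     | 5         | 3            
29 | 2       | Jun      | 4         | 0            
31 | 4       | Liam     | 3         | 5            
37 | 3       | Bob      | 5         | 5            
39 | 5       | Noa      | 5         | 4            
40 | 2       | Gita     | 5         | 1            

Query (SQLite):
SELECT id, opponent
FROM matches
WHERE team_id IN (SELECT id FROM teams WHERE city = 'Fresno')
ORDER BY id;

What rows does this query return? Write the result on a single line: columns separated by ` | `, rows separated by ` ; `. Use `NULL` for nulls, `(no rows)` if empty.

Inner query: teams.id where city = 'Fresno'.
Outer: keep matches rows whose team_id is in that set.
Inner query → {1, 4}

15 | Tara ; 28 | Gita ; 31 | Liam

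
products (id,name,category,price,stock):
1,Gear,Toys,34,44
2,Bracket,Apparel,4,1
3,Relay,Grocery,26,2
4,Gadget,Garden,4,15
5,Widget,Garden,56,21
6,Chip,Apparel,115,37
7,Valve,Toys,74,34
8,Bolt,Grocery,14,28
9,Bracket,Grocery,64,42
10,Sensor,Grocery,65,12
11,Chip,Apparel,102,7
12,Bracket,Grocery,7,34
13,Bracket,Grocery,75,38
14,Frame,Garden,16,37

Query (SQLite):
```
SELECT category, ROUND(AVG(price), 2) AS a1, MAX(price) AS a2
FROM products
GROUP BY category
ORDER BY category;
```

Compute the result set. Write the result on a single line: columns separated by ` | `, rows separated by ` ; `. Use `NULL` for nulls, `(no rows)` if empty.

Apparel | 73.67 | 115 ; Garden | 25.33 | 56 ; Grocery | 41.83 | 75 ; Toys | 54 | 74

Group products by category.
Per group compute: ROUND(AVG(price), 2), MAX(price).
  Apparel: ids {2, 6, 11} → ROUND(AVG(price), 2)=73.67, MAX(price)=115
  Garden: ids {4, 5, 14} → ROUND(AVG(price), 2)=25.33, MAX(price)=56
  Grocery: ids {3, 8, 9, 10, 12, 13} → ROUND(AVG(price), 2)=41.83, MAX(price)=75
  Toys: ids {1, 7} → ROUND(AVG(price), 2)=54, MAX(price)=74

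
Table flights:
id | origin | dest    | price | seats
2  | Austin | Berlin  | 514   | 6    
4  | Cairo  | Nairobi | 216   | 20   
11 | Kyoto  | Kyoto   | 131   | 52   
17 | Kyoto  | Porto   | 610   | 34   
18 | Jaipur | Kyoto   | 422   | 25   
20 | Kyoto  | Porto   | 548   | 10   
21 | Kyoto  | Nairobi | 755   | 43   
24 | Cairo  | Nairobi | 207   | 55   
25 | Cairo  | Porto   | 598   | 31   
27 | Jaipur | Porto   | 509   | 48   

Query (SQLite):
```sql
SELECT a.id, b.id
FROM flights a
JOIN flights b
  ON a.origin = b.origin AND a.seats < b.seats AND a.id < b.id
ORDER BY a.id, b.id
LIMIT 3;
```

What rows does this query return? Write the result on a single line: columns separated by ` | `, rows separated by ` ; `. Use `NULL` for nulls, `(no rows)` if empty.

Pairs (a,b) with same origin, a.seats < b.seats, a.id < b.id.
origin groups: Austin:{2} Cairo:{4,24,25} Jaipur:{18,27} Kyoto:{11,17,20,21}
Ordered by (a.id, b.id); first 3.

4 | 24 ; 4 | 25 ; 17 | 21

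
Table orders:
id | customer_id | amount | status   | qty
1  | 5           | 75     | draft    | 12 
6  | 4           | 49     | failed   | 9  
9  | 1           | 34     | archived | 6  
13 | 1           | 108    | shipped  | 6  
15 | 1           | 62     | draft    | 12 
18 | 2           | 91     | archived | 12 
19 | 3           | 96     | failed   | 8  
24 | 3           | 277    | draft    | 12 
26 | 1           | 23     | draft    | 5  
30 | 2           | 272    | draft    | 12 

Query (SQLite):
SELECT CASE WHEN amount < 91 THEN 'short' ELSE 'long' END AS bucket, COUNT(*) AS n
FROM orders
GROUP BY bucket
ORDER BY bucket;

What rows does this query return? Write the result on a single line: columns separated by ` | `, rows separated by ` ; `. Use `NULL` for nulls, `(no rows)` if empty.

long | 5 ; short | 5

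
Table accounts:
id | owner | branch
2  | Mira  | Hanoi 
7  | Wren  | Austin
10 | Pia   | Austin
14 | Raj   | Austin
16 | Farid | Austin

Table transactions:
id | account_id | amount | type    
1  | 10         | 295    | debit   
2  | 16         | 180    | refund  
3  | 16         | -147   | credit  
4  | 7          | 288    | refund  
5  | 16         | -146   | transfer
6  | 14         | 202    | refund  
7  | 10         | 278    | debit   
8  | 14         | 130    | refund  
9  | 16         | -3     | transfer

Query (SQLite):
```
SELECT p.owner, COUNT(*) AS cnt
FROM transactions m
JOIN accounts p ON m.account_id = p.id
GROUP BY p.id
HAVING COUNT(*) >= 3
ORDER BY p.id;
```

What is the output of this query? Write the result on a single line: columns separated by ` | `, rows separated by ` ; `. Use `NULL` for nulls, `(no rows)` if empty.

Farid | 4

Join each transactions row to its accounts via account_id.
Group joined rows by accounts.id; compute COUNT(*) per group.
HAVING: keep groups with count ≥ 3.
  7: ids {4} → COUNT(*)=1
  10: ids {1, 7} → COUNT(*)=2
  14: ids {6, 8} → COUNT(*)=2
  16: ids {2, 3, 5, 9} → COUNT(*)=4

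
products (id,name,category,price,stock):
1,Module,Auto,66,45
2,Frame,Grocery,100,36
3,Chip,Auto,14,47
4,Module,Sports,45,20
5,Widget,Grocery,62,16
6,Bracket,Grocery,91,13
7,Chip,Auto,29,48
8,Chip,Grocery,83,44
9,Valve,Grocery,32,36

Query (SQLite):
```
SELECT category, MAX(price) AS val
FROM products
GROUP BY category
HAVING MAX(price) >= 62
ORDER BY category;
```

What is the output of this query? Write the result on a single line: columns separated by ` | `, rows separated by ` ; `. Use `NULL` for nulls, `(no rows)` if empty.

Auto | 66 ; Grocery | 100

Partition products by category; compute MAX(price) within each group.
HAVING: keep groups where MAX(price) >= 62.
  Auto: ids {1, 3, 7} → MAX(price)=66
  Grocery: ids {2, 5, 6, 8, 9} → MAX(price)=100
  Sports: ids {4} → MAX(price)=45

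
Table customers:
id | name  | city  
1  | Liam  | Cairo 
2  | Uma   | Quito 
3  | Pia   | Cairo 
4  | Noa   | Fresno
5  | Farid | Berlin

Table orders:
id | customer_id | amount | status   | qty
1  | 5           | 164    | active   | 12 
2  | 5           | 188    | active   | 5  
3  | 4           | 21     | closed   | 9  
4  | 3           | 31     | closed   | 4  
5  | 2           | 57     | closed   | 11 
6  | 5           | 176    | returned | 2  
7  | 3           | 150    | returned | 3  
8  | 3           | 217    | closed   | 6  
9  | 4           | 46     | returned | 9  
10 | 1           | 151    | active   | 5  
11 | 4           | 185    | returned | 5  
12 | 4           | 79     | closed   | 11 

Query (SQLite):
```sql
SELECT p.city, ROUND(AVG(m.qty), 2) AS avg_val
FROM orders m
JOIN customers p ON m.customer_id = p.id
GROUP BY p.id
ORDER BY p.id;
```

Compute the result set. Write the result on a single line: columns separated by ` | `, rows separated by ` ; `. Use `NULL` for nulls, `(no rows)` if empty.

Cairo | 5 ; Quito | 11 ; Cairo | 4.33 ; Fresno | 8.5 ; Berlin | 6.33

Join each orders row to its customers via customer_id.
Group joined rows by customers.id; compute ROUND(AVG(m.qty), 2) per group.
  1: ids {10} → ROUND(AVG(m.qty), 2)=5
  2: ids {5} → ROUND(AVG(m.qty), 2)=11
  3: ids {4, 7, 8} → ROUND(AVG(m.qty), 2)=4.33
  4: ids {3, 9, 11, 12} → ROUND(AVG(m.qty), 2)=8.5
  5: ids {1, 2, 6} → ROUND(AVG(m.qty), 2)=6.33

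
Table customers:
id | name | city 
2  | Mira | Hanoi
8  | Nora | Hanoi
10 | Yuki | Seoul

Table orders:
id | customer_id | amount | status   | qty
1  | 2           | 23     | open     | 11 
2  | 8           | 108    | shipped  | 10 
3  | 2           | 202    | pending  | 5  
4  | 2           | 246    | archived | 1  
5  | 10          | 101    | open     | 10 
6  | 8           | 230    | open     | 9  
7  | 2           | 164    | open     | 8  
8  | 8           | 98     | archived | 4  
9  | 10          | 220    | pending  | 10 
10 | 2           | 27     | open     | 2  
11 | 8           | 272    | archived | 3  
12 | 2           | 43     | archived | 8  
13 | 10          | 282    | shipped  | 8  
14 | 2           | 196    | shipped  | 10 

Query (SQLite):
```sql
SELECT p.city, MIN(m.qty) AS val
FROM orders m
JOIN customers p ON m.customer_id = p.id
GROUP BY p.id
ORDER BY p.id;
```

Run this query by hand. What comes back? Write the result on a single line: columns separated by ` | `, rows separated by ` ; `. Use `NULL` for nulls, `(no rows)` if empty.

Join each orders row to its customers via customer_id.
Group joined rows by customers.id; compute MIN(m.qty) per group.
  2: ids {1, 3, 4, 7, 10, 12, 14} → MIN(m.qty)=1
  8: ids {2, 6, 8, 11} → MIN(m.qty)=3
  10: ids {5, 9, 13} → MIN(m.qty)=8

Hanoi | 1 ; Hanoi | 3 ; Seoul | 8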